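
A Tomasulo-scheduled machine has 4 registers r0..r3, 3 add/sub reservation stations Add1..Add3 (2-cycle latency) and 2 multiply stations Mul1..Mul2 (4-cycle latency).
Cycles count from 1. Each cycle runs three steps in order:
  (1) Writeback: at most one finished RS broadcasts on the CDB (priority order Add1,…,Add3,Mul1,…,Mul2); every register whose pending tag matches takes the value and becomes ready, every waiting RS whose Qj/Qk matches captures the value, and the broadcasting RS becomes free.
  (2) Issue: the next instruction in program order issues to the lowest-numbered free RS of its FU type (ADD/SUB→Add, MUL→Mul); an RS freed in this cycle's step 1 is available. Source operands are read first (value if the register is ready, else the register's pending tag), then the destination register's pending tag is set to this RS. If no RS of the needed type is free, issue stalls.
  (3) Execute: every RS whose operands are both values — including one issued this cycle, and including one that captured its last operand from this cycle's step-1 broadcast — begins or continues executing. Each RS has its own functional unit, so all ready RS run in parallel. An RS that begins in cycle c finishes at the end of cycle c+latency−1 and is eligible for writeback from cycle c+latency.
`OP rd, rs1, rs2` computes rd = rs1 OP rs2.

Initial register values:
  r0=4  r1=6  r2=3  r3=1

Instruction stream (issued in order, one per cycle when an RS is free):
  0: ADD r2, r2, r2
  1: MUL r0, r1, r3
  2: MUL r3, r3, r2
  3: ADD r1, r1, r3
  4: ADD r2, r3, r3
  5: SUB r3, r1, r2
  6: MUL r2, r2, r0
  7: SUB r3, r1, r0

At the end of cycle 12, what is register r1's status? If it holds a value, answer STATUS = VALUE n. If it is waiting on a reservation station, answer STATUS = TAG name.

STATUS = VALUE 12

cycle 1: issue ADD r2<-Add1 // r0:4,r1:6,r2:Add1,r3:1
cycle 2: issue MUL r0<-Mul1 // r0:Mul1,r1:6,r2:Add1,r3:1
cycle 3: CDB Add1=6; issue MUL r3<-Mul2 // r0:Mul1,r1:6,r2:6,r3:Mul2
cycle 4: issue ADD r1<-Add1 // r0:Mul1,r1:Add1,r2:6,r3:Mul2
cycle 5: issue ADD r2<-Add2 // r0:Mul1,r1:Add1,r2:Add2,r3:Mul2
cycle 6: CDB Mul1=6; issue SUB r3<-Add3 // r0:6,r1:Add1,r2:Add2,r3:Add3
cycle 7: CDB Mul2=6; issue MUL r2<-Mul1 // r0:6,r1:Add1,r2:Mul1,r3:Add3
cycle 8: stall // r0:6,r1:Add1,r2:Mul1,r3:Add3
cycle 9: CDB Add1=12; issue SUB r3<-Add1 // r0:6,r1:12,r2:Mul1,r3:Add1
cycle 10: CDB Add2=12 // r0:6,r1:12,r2:Mul1,r3:Add1
cycle 11: CDB Add1=6 // r0:6,r1:12,r2:Mul1,r3:6
cycle 12: CDB Add3=0 // r0:6,r1:12,r2:Mul1,r3:6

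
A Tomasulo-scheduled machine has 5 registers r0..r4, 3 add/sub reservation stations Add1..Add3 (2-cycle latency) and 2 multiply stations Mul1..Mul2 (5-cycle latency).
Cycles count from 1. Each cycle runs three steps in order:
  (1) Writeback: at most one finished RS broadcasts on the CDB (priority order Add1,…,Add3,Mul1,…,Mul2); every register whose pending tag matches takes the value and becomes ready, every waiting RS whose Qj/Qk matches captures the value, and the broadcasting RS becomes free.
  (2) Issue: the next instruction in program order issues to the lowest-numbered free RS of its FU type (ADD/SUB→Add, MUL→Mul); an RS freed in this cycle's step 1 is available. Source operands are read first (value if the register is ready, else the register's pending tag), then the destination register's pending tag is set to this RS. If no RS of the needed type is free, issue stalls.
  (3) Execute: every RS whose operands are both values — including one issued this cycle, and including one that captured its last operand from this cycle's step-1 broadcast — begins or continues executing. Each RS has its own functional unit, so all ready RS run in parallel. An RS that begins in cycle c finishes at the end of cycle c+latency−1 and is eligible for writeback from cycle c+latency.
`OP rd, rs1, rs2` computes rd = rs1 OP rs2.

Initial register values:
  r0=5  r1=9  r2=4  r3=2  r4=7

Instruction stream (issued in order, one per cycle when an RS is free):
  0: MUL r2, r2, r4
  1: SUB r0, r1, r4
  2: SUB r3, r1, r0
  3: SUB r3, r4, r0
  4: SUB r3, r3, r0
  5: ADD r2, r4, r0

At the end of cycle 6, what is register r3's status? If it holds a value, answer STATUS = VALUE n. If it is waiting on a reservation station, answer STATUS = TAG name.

STATUS = TAG Add3

cycle 1: issue MUL r2<-Mul1 // r0:5,r1:9,r2:Mul1,r3:2,r4:7
cycle 2: issue SUB r0<-Add1 // r0:Add1,r1:9,r2:Mul1,r3:2,r4:7
cycle 3: issue SUB r3<-Add2 // r0:Add1,r1:9,r2:Mul1,r3:Add2,r4:7
cycle 4: CDB Add1=2; issue SUB r3<-Add1 // r0:2,r1:9,r2:Mul1,r3:Add1,r4:7
cycle 5: issue SUB r3<-Add3 // r0:2,r1:9,r2:Mul1,r3:Add3,r4:7
cycle 6: CDB Add1=5; issue ADD r2<-Add1 // r0:2,r1:9,r2:Add1,r3:Add3,r4:7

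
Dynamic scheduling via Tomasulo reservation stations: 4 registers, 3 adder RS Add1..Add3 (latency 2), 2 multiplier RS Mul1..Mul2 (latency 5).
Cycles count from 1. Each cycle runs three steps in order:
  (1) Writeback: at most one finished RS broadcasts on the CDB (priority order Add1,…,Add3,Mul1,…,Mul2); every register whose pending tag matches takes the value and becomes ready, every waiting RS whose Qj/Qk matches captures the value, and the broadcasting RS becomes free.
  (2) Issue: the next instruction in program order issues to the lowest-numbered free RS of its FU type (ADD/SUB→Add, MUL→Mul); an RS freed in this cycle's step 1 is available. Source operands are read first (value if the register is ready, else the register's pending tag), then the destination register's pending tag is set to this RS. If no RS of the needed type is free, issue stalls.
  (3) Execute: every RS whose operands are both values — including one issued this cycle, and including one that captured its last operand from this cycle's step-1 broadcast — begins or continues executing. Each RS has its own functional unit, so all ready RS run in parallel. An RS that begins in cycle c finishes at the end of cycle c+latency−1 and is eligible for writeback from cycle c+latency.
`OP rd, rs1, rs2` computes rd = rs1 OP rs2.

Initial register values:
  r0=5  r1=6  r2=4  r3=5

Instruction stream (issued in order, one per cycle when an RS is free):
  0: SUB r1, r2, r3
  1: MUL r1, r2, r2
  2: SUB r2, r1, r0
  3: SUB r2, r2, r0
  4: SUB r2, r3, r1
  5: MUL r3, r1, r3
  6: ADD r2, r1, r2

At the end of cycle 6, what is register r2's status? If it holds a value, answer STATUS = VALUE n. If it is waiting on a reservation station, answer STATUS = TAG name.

STATUS = TAG Add3

c1: issue SUB r1<-Add1 | r0:5,r1:Add1,r2:4,r3:5
c2: issue MUL r1<-Mul1 | r0:5,r1:Mul1,r2:4,r3:5
c3: CDB Add1=-1; issue SUB r2<-Add1 | r0:5,r1:Mul1,r2:Add1,r3:5
c4: issue SUB r2<-Add2 | r0:5,r1:Mul1,r2:Add2,r3:5
c5: issue SUB r2<-Add3 | r0:5,r1:Mul1,r2:Add3,r3:5
c6: issue MUL r3<-Mul2 | r0:5,r1:Mul1,r2:Add3,r3:Mul2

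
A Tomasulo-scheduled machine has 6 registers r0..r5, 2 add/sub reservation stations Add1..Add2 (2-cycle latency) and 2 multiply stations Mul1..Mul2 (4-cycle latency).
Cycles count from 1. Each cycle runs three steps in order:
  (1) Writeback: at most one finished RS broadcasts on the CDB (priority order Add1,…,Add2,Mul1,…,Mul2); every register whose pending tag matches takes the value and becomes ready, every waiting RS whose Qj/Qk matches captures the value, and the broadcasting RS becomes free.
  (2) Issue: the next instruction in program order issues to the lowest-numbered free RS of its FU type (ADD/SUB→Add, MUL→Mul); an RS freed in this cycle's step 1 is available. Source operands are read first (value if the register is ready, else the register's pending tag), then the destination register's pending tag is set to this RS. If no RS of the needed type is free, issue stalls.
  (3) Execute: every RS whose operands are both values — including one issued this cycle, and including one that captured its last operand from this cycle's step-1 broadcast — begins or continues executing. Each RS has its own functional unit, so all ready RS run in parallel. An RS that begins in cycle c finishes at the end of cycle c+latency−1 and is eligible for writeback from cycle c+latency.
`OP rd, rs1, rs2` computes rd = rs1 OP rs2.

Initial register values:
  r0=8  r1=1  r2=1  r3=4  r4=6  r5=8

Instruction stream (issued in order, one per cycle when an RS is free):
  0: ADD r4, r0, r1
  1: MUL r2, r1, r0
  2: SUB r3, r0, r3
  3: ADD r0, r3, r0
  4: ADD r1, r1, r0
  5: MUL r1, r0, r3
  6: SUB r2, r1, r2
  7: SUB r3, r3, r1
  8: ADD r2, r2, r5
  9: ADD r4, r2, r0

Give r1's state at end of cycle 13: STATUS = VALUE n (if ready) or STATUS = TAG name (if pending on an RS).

STATUS = VALUE 48

cycle 1: issue ADD r4<-Add1 // r0:8,r1:1,r2:1,r3:4,r4:Add1,r5:8
cycle 2: issue MUL r2<-Mul1 // r0:8,r1:1,r2:Mul1,r3:4,r4:Add1,r5:8
cycle 3: CDB Add1=9; issue SUB r3<-Add1 // r0:8,r1:1,r2:Mul1,r3:Add1,r4:9,r5:8
cycle 4: issue ADD r0<-Add2 // r0:Add2,r1:1,r2:Mul1,r3:Add1,r4:9,r5:8
cycle 5: CDB Add1=4; issue ADD r1<-Add1 // r0:Add2,r1:Add1,r2:Mul1,r3:4,r4:9,r5:8
cycle 6: CDB Mul1=8; issue MUL r1<-Mul1 // r0:Add2,r1:Mul1,r2:8,r3:4,r4:9,r5:8
cycle 7: CDB Add2=12; issue SUB r2<-Add2 // r0:12,r1:Mul1,r2:Add2,r3:4,r4:9,r5:8
cycle 8: stall // r0:12,r1:Mul1,r2:Add2,r3:4,r4:9,r5:8
cycle 9: CDB Add1=13; issue SUB r3<-Add1 // r0:12,r1:Mul1,r2:Add2,r3:Add1,r4:9,r5:8
cycle 10: stall // r0:12,r1:Mul1,r2:Add2,r3:Add1,r4:9,r5:8
cycle 11: CDB Mul1=48; stall // r0:12,r1:48,r2:Add2,r3:Add1,r4:9,r5:8
cycle 12: stall // r0:12,r1:48,r2:Add2,r3:Add1,r4:9,r5:8
cycle 13: CDB Add1=-44; issue ADD r2<-Add1 // r0:12,r1:48,r2:Add1,r3:-44,r4:9,r5:8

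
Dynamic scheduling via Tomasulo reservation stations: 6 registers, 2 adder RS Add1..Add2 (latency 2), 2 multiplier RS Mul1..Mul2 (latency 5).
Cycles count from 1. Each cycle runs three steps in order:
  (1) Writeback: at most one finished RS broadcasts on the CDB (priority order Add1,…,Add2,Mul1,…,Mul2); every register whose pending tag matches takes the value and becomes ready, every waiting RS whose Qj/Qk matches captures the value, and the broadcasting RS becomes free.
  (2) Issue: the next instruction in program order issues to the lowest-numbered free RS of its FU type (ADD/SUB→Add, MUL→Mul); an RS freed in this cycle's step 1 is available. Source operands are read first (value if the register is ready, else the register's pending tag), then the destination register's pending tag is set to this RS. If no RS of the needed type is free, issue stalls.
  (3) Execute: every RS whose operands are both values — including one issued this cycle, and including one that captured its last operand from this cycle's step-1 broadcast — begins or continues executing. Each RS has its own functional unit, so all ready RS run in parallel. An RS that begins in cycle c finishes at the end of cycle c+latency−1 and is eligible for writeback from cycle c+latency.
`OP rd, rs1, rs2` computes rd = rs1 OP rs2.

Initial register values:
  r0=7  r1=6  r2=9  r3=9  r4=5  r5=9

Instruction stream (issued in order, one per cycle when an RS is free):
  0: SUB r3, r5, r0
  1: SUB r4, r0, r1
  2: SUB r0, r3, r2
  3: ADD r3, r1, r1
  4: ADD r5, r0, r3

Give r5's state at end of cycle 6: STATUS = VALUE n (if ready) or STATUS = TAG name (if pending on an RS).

STATUS = TAG Add1

cycle 1: issue SUB r3<-Add1 // r0:7,r1:6,r2:9,r3:Add1,r4:5,r5:9
cycle 2: issue SUB r4<-Add2 // r0:7,r1:6,r2:9,r3:Add1,r4:Add2,r5:9
cycle 3: CDB Add1=2; issue SUB r0<-Add1 // r0:Add1,r1:6,r2:9,r3:2,r4:Add2,r5:9
cycle 4: CDB Add2=1; issue ADD r3<-Add2 // r0:Add1,r1:6,r2:9,r3:Add2,r4:1,r5:9
cycle 5: CDB Add1=-7; issue ADD r5<-Add1 // r0:-7,r1:6,r2:9,r3:Add2,r4:1,r5:Add1
cycle 6: CDB Add2=12 // r0:-7,r1:6,r2:9,r3:12,r4:1,r5:Add1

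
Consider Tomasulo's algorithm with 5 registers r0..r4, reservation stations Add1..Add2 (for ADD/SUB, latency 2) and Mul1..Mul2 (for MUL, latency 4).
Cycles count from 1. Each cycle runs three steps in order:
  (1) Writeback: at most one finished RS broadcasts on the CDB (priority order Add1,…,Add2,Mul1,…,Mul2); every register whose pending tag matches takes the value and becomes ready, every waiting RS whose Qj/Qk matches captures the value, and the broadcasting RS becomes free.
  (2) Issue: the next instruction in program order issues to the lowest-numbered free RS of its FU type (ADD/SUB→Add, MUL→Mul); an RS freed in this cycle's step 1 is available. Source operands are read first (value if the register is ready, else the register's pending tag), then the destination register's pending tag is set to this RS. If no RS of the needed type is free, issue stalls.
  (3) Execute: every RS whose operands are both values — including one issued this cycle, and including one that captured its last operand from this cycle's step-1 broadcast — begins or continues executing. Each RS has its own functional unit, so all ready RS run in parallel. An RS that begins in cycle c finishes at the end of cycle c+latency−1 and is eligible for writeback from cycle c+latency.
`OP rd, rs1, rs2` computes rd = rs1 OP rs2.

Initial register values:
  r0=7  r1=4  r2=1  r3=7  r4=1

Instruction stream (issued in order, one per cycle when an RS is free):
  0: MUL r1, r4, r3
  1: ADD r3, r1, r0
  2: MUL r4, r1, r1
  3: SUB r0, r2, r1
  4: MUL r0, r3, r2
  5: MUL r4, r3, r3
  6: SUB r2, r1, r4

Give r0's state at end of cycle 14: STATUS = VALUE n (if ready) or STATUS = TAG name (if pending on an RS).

STATUS = VALUE 14

c1: issue MUL r1<-Mul1 | r0:7,r1:Mul1,r2:1,r3:7,r4:1
c2: issue ADD r3<-Add1 | r0:7,r1:Mul1,r2:1,r3:Add1,r4:1
c3: issue MUL r4<-Mul2 | r0:7,r1:Mul1,r2:1,r3:Add1,r4:Mul2
c4: issue SUB r0<-Add2 | r0:Add2,r1:Mul1,r2:1,r3:Add1,r4:Mul2
c5: CDB Mul1=7; issue MUL r0<-Mul1 | r0:Mul1,r1:7,r2:1,r3:Add1,r4:Mul2
c6: stall | r0:Mul1,r1:7,r2:1,r3:Add1,r4:Mul2
c7: CDB Add1=14; stall | r0:Mul1,r1:7,r2:1,r3:14,r4:Mul2
c8: CDB Add2=-6; stall | r0:Mul1,r1:7,r2:1,r3:14,r4:Mul2
c9: CDB Mul2=49; issue MUL r4<-Mul2 | r0:Mul1,r1:7,r2:1,r3:14,r4:Mul2
c10: issue SUB r2<-Add1 | r0:Mul1,r1:7,r2:Add1,r3:14,r4:Mul2
c11: CDB Mul1=14 | r0:14,r1:7,r2:Add1,r3:14,r4:Mul2
c12: - | r0:14,r1:7,r2:Add1,r3:14,r4:Mul2
c13: CDB Mul2=196 | r0:14,r1:7,r2:Add1,r3:14,r4:196
c14: - | r0:14,r1:7,r2:Add1,r3:14,r4:196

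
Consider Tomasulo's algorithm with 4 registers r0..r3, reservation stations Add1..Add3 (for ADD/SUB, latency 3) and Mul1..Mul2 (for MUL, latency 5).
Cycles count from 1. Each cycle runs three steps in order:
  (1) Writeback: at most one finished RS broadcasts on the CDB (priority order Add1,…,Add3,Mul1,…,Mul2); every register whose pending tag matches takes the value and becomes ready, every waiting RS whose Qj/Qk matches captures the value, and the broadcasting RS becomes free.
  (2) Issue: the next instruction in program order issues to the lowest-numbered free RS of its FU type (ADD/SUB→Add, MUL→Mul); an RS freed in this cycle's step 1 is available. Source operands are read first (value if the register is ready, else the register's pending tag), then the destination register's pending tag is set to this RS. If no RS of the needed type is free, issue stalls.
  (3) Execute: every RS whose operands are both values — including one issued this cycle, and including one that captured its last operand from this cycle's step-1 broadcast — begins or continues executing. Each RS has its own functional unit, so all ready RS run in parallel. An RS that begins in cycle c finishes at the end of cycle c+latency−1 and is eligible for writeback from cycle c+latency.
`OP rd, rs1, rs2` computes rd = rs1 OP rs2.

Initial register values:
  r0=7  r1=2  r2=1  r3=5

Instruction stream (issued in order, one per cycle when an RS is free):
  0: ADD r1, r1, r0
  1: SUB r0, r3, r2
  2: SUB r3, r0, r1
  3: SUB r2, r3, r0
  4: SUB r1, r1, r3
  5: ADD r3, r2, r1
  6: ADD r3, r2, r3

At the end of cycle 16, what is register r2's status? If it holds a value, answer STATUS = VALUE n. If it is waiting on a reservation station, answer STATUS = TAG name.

STATUS = VALUE -9

  c1: issue ADD r1<-Add1  regs: r0:7,r1:Add1,r2:1,r3:5
  c2: issue SUB r0<-Add2  regs: r0:Add2,r1:Add1,r2:1,r3:5
  c3: issue SUB r3<-Add3  regs: r0:Add2,r1:Add1,r2:1,r3:Add3
  c4: CDB Add1=9; issue SUB r2<-Add1  regs: r0:Add2,r1:9,r2:Add1,r3:Add3
  c5: CDB Add2=4; issue SUB r1<-Add2  regs: r0:4,r1:Add2,r2:Add1,r3:Add3
  c6: stall  regs: r0:4,r1:Add2,r2:Add1,r3:Add3
  c7: stall  regs: r0:4,r1:Add2,r2:Add1,r3:Add3
  c8: CDB Add3=-5; issue ADD r3<-Add3  regs: r0:4,r1:Add2,r2:Add1,r3:Add3
  c9: stall  regs: r0:4,r1:Add2,r2:Add1,r3:Add3
  c10: stall  regs: r0:4,r1:Add2,r2:Add1,r3:Add3
  c11: CDB Add1=-9; issue ADD r3<-Add1  regs: r0:4,r1:Add2,r2:-9,r3:Add1
  c12: CDB Add2=14  regs: r0:4,r1:14,r2:-9,r3:Add1
  c13: -  regs: r0:4,r1:14,r2:-9,r3:Add1
  c14: -  regs: r0:4,r1:14,r2:-9,r3:Add1
  c15: CDB Add3=5  regs: r0:4,r1:14,r2:-9,r3:Add1
  c16: -  regs: r0:4,r1:14,r2:-9,r3:Add1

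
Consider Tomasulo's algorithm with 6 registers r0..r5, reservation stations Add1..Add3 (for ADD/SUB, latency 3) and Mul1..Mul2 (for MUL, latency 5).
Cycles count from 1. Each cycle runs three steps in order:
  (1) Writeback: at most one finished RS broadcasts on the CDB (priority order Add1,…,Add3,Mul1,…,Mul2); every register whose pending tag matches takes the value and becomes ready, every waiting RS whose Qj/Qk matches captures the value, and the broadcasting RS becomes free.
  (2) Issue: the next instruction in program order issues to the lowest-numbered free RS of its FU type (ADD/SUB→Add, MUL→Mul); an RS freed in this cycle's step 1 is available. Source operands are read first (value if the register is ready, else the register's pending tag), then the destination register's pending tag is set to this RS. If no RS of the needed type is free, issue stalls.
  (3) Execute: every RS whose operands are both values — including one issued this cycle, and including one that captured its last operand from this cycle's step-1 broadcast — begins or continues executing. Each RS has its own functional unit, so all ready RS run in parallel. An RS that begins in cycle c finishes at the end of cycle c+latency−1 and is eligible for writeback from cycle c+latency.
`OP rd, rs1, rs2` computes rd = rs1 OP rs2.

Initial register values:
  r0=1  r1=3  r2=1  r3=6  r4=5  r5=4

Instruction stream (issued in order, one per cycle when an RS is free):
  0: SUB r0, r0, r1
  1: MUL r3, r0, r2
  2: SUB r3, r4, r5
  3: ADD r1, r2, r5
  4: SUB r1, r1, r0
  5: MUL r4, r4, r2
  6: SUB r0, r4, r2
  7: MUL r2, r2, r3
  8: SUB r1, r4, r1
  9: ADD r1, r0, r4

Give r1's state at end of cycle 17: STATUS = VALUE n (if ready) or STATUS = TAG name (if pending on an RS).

c1: issue SUB r0<-Add1 | r0:Add1,r1:3,r2:1,r3:6,r4:5,r5:4
c2: issue MUL r3<-Mul1 | r0:Add1,r1:3,r2:1,r3:Mul1,r4:5,r5:4
c3: issue SUB r3<-Add2 | r0:Add1,r1:3,r2:1,r3:Add2,r4:5,r5:4
c4: CDB Add1=-2; issue ADD r1<-Add1 | r0:-2,r1:Add1,r2:1,r3:Add2,r4:5,r5:4
c5: issue SUB r1<-Add3 | r0:-2,r1:Add3,r2:1,r3:Add2,r4:5,r5:4
c6: CDB Add2=1; issue MUL r4<-Mul2 | r0:-2,r1:Add3,r2:1,r3:1,r4:Mul2,r5:4
c7: CDB Add1=5; issue SUB r0<-Add1 | r0:Add1,r1:Add3,r2:1,r3:1,r4:Mul2,r5:4
c8: stall | r0:Add1,r1:Add3,r2:1,r3:1,r4:Mul2,r5:4
c9: CDB Mul1=-2; issue MUL r2<-Mul1 | r0:Add1,r1:Add3,r2:Mul1,r3:1,r4:Mul2,r5:4
c10: CDB Add3=7; issue SUB r1<-Add2 | r0:Add1,r1:Add2,r2:Mul1,r3:1,r4:Mul2,r5:4
c11: CDB Mul2=5; issue ADD r1<-Add3 | r0:Add1,r1:Add3,r2:Mul1,r3:1,r4:5,r5:4
c12: - | r0:Add1,r1:Add3,r2:Mul1,r3:1,r4:5,r5:4
c13: - | r0:Add1,r1:Add3,r2:Mul1,r3:1,r4:5,r5:4
c14: CDB Add1=4 | r0:4,r1:Add3,r2:Mul1,r3:1,r4:5,r5:4
c15: CDB Add2=-2 | r0:4,r1:Add3,r2:Mul1,r3:1,r4:5,r5:4
c16: CDB Mul1=1 | r0:4,r1:Add3,r2:1,r3:1,r4:5,r5:4
c17: CDB Add3=9 | r0:4,r1:9,r2:1,r3:1,r4:5,r5:4

STATUS = VALUE 9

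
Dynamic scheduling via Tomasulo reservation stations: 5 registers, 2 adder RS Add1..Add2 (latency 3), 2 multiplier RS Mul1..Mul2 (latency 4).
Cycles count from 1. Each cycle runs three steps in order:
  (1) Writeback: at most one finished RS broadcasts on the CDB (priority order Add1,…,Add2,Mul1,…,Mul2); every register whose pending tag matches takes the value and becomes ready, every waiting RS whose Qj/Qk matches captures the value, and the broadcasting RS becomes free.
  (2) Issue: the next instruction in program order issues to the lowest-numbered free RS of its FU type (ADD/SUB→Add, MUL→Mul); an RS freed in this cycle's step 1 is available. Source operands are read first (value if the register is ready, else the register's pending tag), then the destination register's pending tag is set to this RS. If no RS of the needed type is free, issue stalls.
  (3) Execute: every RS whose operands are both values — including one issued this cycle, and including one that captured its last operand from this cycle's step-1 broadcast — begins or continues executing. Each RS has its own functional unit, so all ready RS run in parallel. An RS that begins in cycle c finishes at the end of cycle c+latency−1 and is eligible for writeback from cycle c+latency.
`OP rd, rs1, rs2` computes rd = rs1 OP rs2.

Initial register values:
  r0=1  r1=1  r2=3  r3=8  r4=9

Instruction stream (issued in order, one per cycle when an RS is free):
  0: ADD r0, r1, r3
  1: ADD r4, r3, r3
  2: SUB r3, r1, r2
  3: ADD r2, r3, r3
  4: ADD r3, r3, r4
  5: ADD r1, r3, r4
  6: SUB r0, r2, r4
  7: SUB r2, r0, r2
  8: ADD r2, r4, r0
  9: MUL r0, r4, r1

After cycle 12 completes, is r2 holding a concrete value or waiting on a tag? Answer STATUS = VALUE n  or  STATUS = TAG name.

STATUS = VALUE -4

cycle 1: issue ADD r0<-Add1 // r0:Add1,r1:1,r2:3,r3:8,r4:9
cycle 2: issue ADD r4<-Add2 // r0:Add1,r1:1,r2:3,r3:8,r4:Add2
cycle 3: stall // r0:Add1,r1:1,r2:3,r3:8,r4:Add2
cycle 4: CDB Add1=9; issue SUB r3<-Add1 // r0:9,r1:1,r2:3,r3:Add1,r4:Add2
cycle 5: CDB Add2=16; issue ADD r2<-Add2 // r0:9,r1:1,r2:Add2,r3:Add1,r4:16
cycle 6: stall // r0:9,r1:1,r2:Add2,r3:Add1,r4:16
cycle 7: CDB Add1=-2; issue ADD r3<-Add1 // r0:9,r1:1,r2:Add2,r3:Add1,r4:16
cycle 8: stall // r0:9,r1:1,r2:Add2,r3:Add1,r4:16
cycle 9: stall // r0:9,r1:1,r2:Add2,r3:Add1,r4:16
cycle 10: CDB Add1=14; issue ADD r1<-Add1 // r0:9,r1:Add1,r2:Add2,r3:14,r4:16
cycle 11: CDB Add2=-4; issue SUB r0<-Add2 // r0:Add2,r1:Add1,r2:-4,r3:14,r4:16
cycle 12: stall // r0:Add2,r1:Add1,r2:-4,r3:14,r4:16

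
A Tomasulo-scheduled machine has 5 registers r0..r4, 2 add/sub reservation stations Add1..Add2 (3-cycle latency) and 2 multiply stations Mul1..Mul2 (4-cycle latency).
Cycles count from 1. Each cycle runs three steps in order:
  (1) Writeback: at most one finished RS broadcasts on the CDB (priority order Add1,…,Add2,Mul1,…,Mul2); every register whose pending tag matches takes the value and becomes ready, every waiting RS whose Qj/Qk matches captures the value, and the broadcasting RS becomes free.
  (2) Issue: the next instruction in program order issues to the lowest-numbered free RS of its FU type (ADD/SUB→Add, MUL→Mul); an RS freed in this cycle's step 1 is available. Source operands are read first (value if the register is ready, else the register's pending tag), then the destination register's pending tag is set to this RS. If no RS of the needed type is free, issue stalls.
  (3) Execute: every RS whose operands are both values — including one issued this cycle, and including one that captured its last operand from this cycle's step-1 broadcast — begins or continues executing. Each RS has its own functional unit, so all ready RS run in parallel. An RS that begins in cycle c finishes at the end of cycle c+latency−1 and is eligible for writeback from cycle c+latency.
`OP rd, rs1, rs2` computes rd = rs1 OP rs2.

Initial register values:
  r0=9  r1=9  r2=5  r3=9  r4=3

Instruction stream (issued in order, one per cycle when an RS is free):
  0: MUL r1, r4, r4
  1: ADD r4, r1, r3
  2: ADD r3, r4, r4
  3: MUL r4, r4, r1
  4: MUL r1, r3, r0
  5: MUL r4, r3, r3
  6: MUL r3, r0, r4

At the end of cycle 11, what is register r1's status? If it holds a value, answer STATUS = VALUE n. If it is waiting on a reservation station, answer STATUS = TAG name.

cycle 1: issue MUL r1<-Mul1 // r0:9,r1:Mul1,r2:5,r3:9,r4:3
cycle 2: issue ADD r4<-Add1 // r0:9,r1:Mul1,r2:5,r3:9,r4:Add1
cycle 3: issue ADD r3<-Add2 // r0:9,r1:Mul1,r2:5,r3:Add2,r4:Add1
cycle 4: issue MUL r4<-Mul2 // r0:9,r1:Mul1,r2:5,r3:Add2,r4:Mul2
cycle 5: CDB Mul1=9; issue MUL r1<-Mul1 // r0:9,r1:Mul1,r2:5,r3:Add2,r4:Mul2
cycle 6: stall // r0:9,r1:Mul1,r2:5,r3:Add2,r4:Mul2
cycle 7: stall // r0:9,r1:Mul1,r2:5,r3:Add2,r4:Mul2
cycle 8: CDB Add1=18; stall // r0:9,r1:Mul1,r2:5,r3:Add2,r4:Mul2
cycle 9: stall // r0:9,r1:Mul1,r2:5,r3:Add2,r4:Mul2
cycle 10: stall // r0:9,r1:Mul1,r2:5,r3:Add2,r4:Mul2
cycle 11: CDB Add2=36; stall // r0:9,r1:Mul1,r2:5,r3:36,r4:Mul2

STATUS = TAG Mul1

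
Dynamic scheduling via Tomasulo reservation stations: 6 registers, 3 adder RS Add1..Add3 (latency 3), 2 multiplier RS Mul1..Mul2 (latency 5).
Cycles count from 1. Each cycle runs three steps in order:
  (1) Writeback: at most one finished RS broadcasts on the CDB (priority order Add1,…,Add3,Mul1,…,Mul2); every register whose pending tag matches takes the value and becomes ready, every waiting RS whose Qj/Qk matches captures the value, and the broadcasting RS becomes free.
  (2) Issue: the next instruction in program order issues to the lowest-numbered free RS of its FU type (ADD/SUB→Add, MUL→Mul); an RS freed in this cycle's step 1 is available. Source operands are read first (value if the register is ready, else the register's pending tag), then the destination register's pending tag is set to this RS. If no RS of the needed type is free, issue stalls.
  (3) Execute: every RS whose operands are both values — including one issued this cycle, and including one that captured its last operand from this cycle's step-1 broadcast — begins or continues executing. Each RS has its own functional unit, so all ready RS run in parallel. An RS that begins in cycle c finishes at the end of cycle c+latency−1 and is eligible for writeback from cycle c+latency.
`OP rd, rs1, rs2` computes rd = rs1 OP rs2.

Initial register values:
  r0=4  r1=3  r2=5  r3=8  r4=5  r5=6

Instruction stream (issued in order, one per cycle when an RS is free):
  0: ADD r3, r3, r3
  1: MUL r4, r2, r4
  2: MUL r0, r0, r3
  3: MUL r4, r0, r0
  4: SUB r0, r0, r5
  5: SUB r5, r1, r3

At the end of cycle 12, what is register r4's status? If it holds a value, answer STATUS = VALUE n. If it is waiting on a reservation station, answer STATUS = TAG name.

STATUS = TAG Mul1

cycle 1: issue ADD r3<-Add1 // r0:4,r1:3,r2:5,r3:Add1,r4:5,r5:6
cycle 2: issue MUL r4<-Mul1 // r0:4,r1:3,r2:5,r3:Add1,r4:Mul1,r5:6
cycle 3: issue MUL r0<-Mul2 // r0:Mul2,r1:3,r2:5,r3:Add1,r4:Mul1,r5:6
cycle 4: CDB Add1=16; stall // r0:Mul2,r1:3,r2:5,r3:16,r4:Mul1,r5:6
cycle 5: stall // r0:Mul2,r1:3,r2:5,r3:16,r4:Mul1,r5:6
cycle 6: stall // r0:Mul2,r1:3,r2:5,r3:16,r4:Mul1,r5:6
cycle 7: CDB Mul1=25; issue MUL r4<-Mul1 // r0:Mul2,r1:3,r2:5,r3:16,r4:Mul1,r5:6
cycle 8: issue SUB r0<-Add1 // r0:Add1,r1:3,r2:5,r3:16,r4:Mul1,r5:6
cycle 9: CDB Mul2=64; issue SUB r5<-Add2 // r0:Add1,r1:3,r2:5,r3:16,r4:Mul1,r5:Add2
cycle 10: - // r0:Add1,r1:3,r2:5,r3:16,r4:Mul1,r5:Add2
cycle 11: - // r0:Add1,r1:3,r2:5,r3:16,r4:Mul1,r5:Add2
cycle 12: CDB Add1=58 // r0:58,r1:3,r2:5,r3:16,r4:Mul1,r5:Add2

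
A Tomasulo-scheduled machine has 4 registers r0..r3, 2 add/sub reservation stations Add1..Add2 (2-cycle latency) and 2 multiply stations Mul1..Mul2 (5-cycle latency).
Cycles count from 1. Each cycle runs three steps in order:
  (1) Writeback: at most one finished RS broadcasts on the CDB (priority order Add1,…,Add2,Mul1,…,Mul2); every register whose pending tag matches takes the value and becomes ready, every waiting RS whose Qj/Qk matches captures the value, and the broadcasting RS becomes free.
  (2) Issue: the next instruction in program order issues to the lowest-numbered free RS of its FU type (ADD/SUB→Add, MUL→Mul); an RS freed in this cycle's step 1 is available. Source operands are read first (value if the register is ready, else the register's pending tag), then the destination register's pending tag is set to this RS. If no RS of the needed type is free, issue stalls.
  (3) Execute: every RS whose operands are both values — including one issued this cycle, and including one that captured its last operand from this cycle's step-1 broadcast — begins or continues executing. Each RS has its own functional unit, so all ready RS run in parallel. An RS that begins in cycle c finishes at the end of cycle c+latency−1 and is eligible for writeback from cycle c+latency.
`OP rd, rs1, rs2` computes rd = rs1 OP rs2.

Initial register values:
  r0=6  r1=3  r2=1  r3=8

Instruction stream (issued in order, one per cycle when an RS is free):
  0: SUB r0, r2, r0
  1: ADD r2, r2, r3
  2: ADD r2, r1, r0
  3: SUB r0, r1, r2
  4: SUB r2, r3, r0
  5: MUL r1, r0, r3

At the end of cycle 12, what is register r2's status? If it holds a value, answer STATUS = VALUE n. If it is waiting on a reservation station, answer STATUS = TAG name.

STATUS = VALUE 3

  c1: issue SUB r0<-Add1  regs: r0:Add1,r1:3,r2:1,r3:8
  c2: issue ADD r2<-Add2  regs: r0:Add1,r1:3,r2:Add2,r3:8
  c3: CDB Add1=-5; issue ADD r2<-Add1  regs: r0:-5,r1:3,r2:Add1,r3:8
  c4: CDB Add2=9; issue SUB r0<-Add2  regs: r0:Add2,r1:3,r2:Add1,r3:8
  c5: CDB Add1=-2; issue SUB r2<-Add1  regs: r0:Add2,r1:3,r2:Add1,r3:8
  c6: issue MUL r1<-Mul1  regs: r0:Add2,r1:Mul1,r2:Add1,r3:8
  c7: CDB Add2=5  regs: r0:5,r1:Mul1,r2:Add1,r3:8
  c8: -  regs: r0:5,r1:Mul1,r2:Add1,r3:8
  c9: CDB Add1=3  regs: r0:5,r1:Mul1,r2:3,r3:8
  c10: -  regs: r0:5,r1:Mul1,r2:3,r3:8
  c11: -  regs: r0:5,r1:Mul1,r2:3,r3:8
  c12: CDB Mul1=40  regs: r0:5,r1:40,r2:3,r3:8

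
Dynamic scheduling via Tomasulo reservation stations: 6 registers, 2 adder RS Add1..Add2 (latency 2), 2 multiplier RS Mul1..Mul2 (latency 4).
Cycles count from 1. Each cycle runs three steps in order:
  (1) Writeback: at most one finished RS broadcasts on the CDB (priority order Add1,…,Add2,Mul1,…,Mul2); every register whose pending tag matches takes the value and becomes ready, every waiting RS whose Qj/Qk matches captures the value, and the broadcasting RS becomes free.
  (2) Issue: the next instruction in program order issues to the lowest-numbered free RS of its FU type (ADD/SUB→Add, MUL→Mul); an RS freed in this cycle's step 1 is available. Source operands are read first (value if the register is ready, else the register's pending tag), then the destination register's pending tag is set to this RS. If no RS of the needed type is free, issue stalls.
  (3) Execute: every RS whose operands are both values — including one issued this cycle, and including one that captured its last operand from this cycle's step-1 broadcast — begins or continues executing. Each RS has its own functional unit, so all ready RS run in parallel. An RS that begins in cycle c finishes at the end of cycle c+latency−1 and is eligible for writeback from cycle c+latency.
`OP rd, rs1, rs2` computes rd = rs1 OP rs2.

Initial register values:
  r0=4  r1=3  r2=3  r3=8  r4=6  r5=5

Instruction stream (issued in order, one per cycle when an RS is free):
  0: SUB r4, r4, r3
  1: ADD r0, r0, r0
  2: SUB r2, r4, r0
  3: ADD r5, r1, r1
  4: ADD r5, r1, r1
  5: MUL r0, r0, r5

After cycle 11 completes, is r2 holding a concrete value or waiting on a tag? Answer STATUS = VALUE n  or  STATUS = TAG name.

STATUS = VALUE -10

cycle 1: issue SUB r4<-Add1 // r0:4,r1:3,r2:3,r3:8,r4:Add1,r5:5
cycle 2: issue ADD r0<-Add2 // r0:Add2,r1:3,r2:3,r3:8,r4:Add1,r5:5
cycle 3: CDB Add1=-2; issue SUB r2<-Add1 // r0:Add2,r1:3,r2:Add1,r3:8,r4:-2,r5:5
cycle 4: CDB Add2=8; issue ADD r5<-Add2 // r0:8,r1:3,r2:Add1,r3:8,r4:-2,r5:Add2
cycle 5: stall // r0:8,r1:3,r2:Add1,r3:8,r4:-2,r5:Add2
cycle 6: CDB Add1=-10; issue ADD r5<-Add1 // r0:8,r1:3,r2:-10,r3:8,r4:-2,r5:Add1
cycle 7: CDB Add2=6; issue MUL r0<-Mul1 // r0:Mul1,r1:3,r2:-10,r3:8,r4:-2,r5:Add1
cycle 8: CDB Add1=6 // r0:Mul1,r1:3,r2:-10,r3:8,r4:-2,r5:6
cycle 9: - // r0:Mul1,r1:3,r2:-10,r3:8,r4:-2,r5:6
cycle 10: - // r0:Mul1,r1:3,r2:-10,r3:8,r4:-2,r5:6
cycle 11: - // r0:Mul1,r1:3,r2:-10,r3:8,r4:-2,r5:6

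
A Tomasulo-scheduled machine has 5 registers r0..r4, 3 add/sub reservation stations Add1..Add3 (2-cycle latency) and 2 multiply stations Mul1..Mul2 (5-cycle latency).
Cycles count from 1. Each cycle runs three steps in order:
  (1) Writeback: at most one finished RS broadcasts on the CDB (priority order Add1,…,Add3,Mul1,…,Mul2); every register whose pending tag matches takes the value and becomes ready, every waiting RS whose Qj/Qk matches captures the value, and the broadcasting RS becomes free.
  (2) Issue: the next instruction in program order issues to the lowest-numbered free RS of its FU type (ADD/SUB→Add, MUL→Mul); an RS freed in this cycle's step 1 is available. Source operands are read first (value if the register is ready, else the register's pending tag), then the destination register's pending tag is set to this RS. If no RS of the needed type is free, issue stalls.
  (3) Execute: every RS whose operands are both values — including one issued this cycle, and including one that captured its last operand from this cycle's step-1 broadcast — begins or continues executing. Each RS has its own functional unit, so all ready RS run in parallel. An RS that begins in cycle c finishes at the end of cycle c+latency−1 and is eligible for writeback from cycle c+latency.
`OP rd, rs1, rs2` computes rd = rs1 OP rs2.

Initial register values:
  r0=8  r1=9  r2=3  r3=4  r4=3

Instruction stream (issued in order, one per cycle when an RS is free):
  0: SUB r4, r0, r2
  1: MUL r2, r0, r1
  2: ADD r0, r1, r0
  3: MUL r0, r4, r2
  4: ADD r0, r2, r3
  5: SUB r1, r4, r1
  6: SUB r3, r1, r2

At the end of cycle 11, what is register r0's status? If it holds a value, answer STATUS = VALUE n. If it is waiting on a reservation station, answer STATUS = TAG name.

STATUS = VALUE 76

c1: issue SUB r4<-Add1 | r0:8,r1:9,r2:3,r3:4,r4:Add1
c2: issue MUL r2<-Mul1 | r0:8,r1:9,r2:Mul1,r3:4,r4:Add1
c3: CDB Add1=5; issue ADD r0<-Add1 | r0:Add1,r1:9,r2:Mul1,r3:4,r4:5
c4: issue MUL r0<-Mul2 | r0:Mul2,r1:9,r2:Mul1,r3:4,r4:5
c5: CDB Add1=17; issue ADD r0<-Add1 | r0:Add1,r1:9,r2:Mul1,r3:4,r4:5
c6: issue SUB r1<-Add2 | r0:Add1,r1:Add2,r2:Mul1,r3:4,r4:5
c7: CDB Mul1=72; issue SUB r3<-Add3 | r0:Add1,r1:Add2,r2:72,r3:Add3,r4:5
c8: CDB Add2=-4 | r0:Add1,r1:-4,r2:72,r3:Add3,r4:5
c9: CDB Add1=76 | r0:76,r1:-4,r2:72,r3:Add3,r4:5
c10: CDB Add3=-76 | r0:76,r1:-4,r2:72,r3:-76,r4:5
c11: - | r0:76,r1:-4,r2:72,r3:-76,r4:5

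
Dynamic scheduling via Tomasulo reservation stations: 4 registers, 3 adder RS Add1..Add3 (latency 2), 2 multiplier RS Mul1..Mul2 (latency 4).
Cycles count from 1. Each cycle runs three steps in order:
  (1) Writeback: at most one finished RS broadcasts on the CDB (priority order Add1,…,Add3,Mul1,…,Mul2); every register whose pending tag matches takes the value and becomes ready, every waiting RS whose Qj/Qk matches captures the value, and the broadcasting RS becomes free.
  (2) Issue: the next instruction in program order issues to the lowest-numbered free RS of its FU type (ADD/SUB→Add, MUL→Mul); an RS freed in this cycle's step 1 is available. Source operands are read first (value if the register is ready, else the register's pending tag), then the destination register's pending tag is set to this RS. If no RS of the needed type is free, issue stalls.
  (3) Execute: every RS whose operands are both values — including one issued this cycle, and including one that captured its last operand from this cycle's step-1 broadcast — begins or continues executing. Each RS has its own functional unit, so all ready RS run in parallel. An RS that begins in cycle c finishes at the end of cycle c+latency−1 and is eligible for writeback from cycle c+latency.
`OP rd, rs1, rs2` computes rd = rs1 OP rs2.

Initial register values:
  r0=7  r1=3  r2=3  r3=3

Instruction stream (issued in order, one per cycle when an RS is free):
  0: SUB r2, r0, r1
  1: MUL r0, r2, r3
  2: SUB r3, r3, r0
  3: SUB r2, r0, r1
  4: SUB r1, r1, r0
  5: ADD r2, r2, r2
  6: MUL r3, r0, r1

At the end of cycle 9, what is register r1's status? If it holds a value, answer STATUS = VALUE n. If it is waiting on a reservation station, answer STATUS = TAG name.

STATUS = TAG Add3

c1: issue SUB r2<-Add1 | r0:7,r1:3,r2:Add1,r3:3
c2: issue MUL r0<-Mul1 | r0:Mul1,r1:3,r2:Add1,r3:3
c3: CDB Add1=4; issue SUB r3<-Add1 | r0:Mul1,r1:3,r2:4,r3:Add1
c4: issue SUB r2<-Add2 | r0:Mul1,r1:3,r2:Add2,r3:Add1
c5: issue SUB r1<-Add3 | r0:Mul1,r1:Add3,r2:Add2,r3:Add1
c6: stall | r0:Mul1,r1:Add3,r2:Add2,r3:Add1
c7: CDB Mul1=12; stall | r0:12,r1:Add3,r2:Add2,r3:Add1
c8: stall | r0:12,r1:Add3,r2:Add2,r3:Add1
c9: CDB Add1=-9; issue ADD r2<-Add1 | r0:12,r1:Add3,r2:Add1,r3:-9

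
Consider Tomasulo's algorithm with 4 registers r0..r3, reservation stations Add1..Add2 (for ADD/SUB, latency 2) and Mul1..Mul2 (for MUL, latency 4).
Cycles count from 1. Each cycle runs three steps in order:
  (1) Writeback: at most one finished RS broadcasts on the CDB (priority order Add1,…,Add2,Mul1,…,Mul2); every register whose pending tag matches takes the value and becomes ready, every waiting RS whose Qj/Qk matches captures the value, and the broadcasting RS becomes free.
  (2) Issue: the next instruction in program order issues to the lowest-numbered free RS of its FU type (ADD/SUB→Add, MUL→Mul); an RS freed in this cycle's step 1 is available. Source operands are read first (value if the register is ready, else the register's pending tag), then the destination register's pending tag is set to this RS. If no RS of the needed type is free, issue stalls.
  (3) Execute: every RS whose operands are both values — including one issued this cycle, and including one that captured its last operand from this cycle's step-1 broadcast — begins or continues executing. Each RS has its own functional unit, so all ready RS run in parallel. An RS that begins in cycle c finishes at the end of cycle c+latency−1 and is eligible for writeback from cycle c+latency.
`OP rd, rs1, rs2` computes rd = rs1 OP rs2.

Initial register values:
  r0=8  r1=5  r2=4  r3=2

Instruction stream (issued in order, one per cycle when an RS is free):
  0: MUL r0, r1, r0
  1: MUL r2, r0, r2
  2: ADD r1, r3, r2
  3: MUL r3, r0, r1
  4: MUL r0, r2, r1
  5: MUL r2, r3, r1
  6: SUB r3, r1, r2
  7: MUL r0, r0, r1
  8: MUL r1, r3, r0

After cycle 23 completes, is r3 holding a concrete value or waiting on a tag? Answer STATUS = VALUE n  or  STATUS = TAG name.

c1: issue MUL r0<-Mul1 | r0:Mul1,r1:5,r2:4,r3:2
c2: issue MUL r2<-Mul2 | r0:Mul1,r1:5,r2:Mul2,r3:2
c3: issue ADD r1<-Add1 | r0:Mul1,r1:Add1,r2:Mul2,r3:2
c4: stall | r0:Mul1,r1:Add1,r2:Mul2,r3:2
c5: CDB Mul1=40; issue MUL r3<-Mul1 | r0:40,r1:Add1,r2:Mul2,r3:Mul1
c6: stall | r0:40,r1:Add1,r2:Mul2,r3:Mul1
c7: stall | r0:40,r1:Add1,r2:Mul2,r3:Mul1
c8: stall | r0:40,r1:Add1,r2:Mul2,r3:Mul1
c9: CDB Mul2=160; issue MUL r0<-Mul2 | r0:Mul2,r1:Add1,r2:160,r3:Mul1
c10: stall | r0:Mul2,r1:Add1,r2:160,r3:Mul1
c11: CDB Add1=162; stall | r0:Mul2,r1:162,r2:160,r3:Mul1
c12: stall | r0:Mul2,r1:162,r2:160,r3:Mul1
c13: stall | r0:Mul2,r1:162,r2:160,r3:Mul1
c14: stall | r0:Mul2,r1:162,r2:160,r3:Mul1
c15: CDB Mul1=6480; issue MUL r2<-Mul1 | r0:Mul2,r1:162,r2:Mul1,r3:6480
c16: CDB Mul2=25920; issue SUB r3<-Add1 | r0:25920,r1:162,r2:Mul1,r3:Add1
c17: issue MUL r0<-Mul2 | r0:Mul2,r1:162,r2:Mul1,r3:Add1
c18: stall | r0:Mul2,r1:162,r2:Mul1,r3:Add1
c19: CDB Mul1=1049760; issue MUL r1<-Mul1 | r0:Mul2,r1:Mul1,r2:1049760,r3:Add1
c20: - | r0:Mul2,r1:Mul1,r2:1049760,r3:Add1
c21: CDB Add1=-1049598 | r0:Mul2,r1:Mul1,r2:1049760,r3:-1049598
c22: CDB Mul2=4199040 | r0:4199040,r1:Mul1,r2:1049760,r3:-1049598
c23: - | r0:4199040,r1:Mul1,r2:1049760,r3:-1049598

STATUS = VALUE -1049598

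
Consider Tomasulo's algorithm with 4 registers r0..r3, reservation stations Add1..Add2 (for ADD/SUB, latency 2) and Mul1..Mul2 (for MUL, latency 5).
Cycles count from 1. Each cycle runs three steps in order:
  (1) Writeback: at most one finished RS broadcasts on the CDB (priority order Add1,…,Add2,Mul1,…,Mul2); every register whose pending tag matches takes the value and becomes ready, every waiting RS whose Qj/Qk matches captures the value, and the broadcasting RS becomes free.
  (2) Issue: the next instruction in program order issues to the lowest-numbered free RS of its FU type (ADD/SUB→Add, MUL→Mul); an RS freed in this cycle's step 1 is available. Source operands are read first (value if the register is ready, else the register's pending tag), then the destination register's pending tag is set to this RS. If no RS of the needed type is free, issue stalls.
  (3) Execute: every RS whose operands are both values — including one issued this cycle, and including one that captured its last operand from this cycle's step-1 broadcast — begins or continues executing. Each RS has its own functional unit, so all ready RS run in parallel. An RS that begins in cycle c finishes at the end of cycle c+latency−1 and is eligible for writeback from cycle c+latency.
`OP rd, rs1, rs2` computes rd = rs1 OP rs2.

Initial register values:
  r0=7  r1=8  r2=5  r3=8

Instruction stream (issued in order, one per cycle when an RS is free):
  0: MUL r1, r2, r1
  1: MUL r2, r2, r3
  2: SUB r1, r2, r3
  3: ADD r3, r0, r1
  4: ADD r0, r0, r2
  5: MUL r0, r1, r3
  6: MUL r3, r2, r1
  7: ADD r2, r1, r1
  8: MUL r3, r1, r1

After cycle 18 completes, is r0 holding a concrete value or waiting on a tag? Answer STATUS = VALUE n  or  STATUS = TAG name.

cycle 1: issue MUL r1<-Mul1 // r0:7,r1:Mul1,r2:5,r3:8
cycle 2: issue MUL r2<-Mul2 // r0:7,r1:Mul1,r2:Mul2,r3:8
cycle 3: issue SUB r1<-Add1 // r0:7,r1:Add1,r2:Mul2,r3:8
cycle 4: issue ADD r3<-Add2 // r0:7,r1:Add1,r2:Mul2,r3:Add2
cycle 5: stall // r0:7,r1:Add1,r2:Mul2,r3:Add2
cycle 6: CDB Mul1=40; stall // r0:7,r1:Add1,r2:Mul2,r3:Add2
cycle 7: CDB Mul2=40; stall // r0:7,r1:Add1,r2:40,r3:Add2
cycle 8: stall // r0:7,r1:Add1,r2:40,r3:Add2
cycle 9: CDB Add1=32; issue ADD r0<-Add1 // r0:Add1,r1:32,r2:40,r3:Add2
cycle 10: issue MUL r0<-Mul1 // r0:Mul1,r1:32,r2:40,r3:Add2
cycle 11: CDB Add1=47; issue MUL r3<-Mul2 // r0:Mul1,r1:32,r2:40,r3:Mul2
cycle 12: CDB Add2=39; issue ADD r2<-Add1 // r0:Mul1,r1:32,r2:Add1,r3:Mul2
cycle 13: stall // r0:Mul1,r1:32,r2:Add1,r3:Mul2
cycle 14: CDB Add1=64; stall // r0:Mul1,r1:32,r2:64,r3:Mul2
cycle 15: stall // r0:Mul1,r1:32,r2:64,r3:Mul2
cycle 16: CDB Mul2=1280; issue MUL r3<-Mul2 // r0:Mul1,r1:32,r2:64,r3:Mul2
cycle 17: CDB Mul1=1248 // r0:1248,r1:32,r2:64,r3:Mul2
cycle 18: - // r0:1248,r1:32,r2:64,r3:Mul2

STATUS = VALUE 1248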